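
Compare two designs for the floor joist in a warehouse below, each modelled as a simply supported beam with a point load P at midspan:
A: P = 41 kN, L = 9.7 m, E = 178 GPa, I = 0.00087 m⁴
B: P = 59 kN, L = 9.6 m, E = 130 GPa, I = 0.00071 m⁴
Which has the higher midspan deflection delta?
Model: a simply supported beam with a point load P at midspan, so delta = (P·L^3) / (48·E·I) (SI units).
  A: delta = (41000 × 9.7^3) / (48 × (1.78 × 10¹¹) × 0.00087) = 0.005034 m = 5.034 mm
  B: delta = (59000 × 9.6^3) / (48 × (1.3 × 10¹¹) × 0.00071) = 0.01178 m = 11.78 mm
11.78 mm > 5.034 mm, so B is larger.
Final answer: B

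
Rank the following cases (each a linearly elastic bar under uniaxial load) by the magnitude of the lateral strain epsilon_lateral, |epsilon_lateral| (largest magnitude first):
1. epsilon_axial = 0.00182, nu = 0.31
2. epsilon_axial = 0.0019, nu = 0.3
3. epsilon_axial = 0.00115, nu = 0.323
Model: a linearly elastic bar under uniaxial load, so epsilon_lateral = -nu·epsilon_axial (SI units).
  Case 1: epsilon_lateral = -(0.31 × 0.00182) = -0.0005642
  Case 2: epsilon_lateral = -(0.3 × 0.0019) = -0.00057
  Case 3: epsilon_lateral = -(0.323 × 0.00115) = -0.0003715
Ordering by |epsilon_lateral|: 0.00057 (case 2) > 0.0005642 (case 1) > 0.0003715 (case 3)
Final answer: 2, 1, 3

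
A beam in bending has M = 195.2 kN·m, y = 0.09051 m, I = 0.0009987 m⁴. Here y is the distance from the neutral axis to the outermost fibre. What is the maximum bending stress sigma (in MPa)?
Model: a beam in bending, so sigma = (M·y) / I.
Convert to SI units:
  M = 195.2 kN·m = 195200 N·m
Substitute:
  sigma = (195200 × 0.09051) / 0.0009987
  sigma = 1.769 × 10⁷ Pa
Convert: sigma = 1.769 × 10⁷ Pa = 17.69 MPa
Final answer: sigma = 17.69 MPa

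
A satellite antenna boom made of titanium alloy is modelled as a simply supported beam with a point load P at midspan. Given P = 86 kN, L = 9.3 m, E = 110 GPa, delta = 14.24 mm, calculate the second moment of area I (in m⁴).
Model: a simply supported beam with a point load P at midspan, so delta = (P·L^3) / (48·E·I).
Solve for I: I = (P·L^3) / (48·delta·E).
Convert to SI units:
  P = 86 kN = 86000 N
  E = 110 GPa = 1.1 × 10¹¹ Pa
  delta = 14.24 mm = 0.01424 m
Substitute:
  I = (86000 × 9.3^3) / (48 × 0.01424 × (1.1 × 10¹¹))
  I = 0.00092 m⁴
Final answer: I = 0.00092 m⁴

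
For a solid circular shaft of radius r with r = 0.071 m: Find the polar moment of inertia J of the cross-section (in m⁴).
Model: a solid circular shaft of radius r, so J = (π·r^4) / 2.
Substitute:
  J = (π × 0.071^4) / 2
  J = 3.992 × 10⁻⁵ m⁴
Final answer: J = 3.992 × 10⁻⁵ m⁴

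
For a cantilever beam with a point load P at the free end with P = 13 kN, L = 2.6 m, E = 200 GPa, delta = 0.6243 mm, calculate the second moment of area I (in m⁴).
Model: a cantilever beam with a point load P at the free end, so delta = (P·L^3) / (3·E·I).
Solve for I: I = (P·L^3) / (3·delta·E).
Convert to SI units:
  P = 13 kN = 13000 N
  E = 200 GPa = 2 × 10¹¹ Pa
  delta = 0.6243 mm = 0.0006243 m
Substitute:
  I = (13000 × 2.6^3) / (3 × 0.0006243 × (2 × 10¹¹))
  I = 0.00061 m⁴
Final answer: I = 0.00061 m⁴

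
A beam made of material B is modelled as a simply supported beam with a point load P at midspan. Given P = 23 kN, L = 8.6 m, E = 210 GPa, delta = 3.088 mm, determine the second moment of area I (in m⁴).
Model: a simply supported beam with a point load P at midspan, so delta = (P·L^3) / (48·E·I).
Solve for I: I = (P·L^3) / (48·delta·E).
Convert to SI units:
  P = 23 kN = 23000 N
  E = 210 GPa = 2.1 × 10¹¹ Pa
  delta = 3.088 mm = 0.003088 m
Substitute:
  I = (23000 × 8.6^3) / (48 × 0.003088 × (2.1 × 10¹¹))
  I = 0.00047 m⁴
Final answer: I = 0.00047 m⁴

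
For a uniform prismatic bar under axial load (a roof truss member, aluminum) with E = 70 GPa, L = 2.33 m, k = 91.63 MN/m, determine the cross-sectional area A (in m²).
Model: a uniform prismatic bar under axial load, so k = (A·E) / L.
Solve for A: A = (k·L) / E.
Convert to SI units:
  E = 70 GPa = 7 × 10¹⁰ Pa
  k = 91.63 MN/m = 9.163 × 10⁷ N/m
Substitute:
  A = ((9.163 × 10⁷) × 2.33) / (7 × 10¹⁰)
  A = 0.00305 m²
Final answer: A = 0.00305 m²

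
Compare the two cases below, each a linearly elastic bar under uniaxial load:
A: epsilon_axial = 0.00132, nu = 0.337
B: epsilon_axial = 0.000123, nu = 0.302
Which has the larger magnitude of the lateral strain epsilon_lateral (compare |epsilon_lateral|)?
Model: a linearly elastic bar under uniaxial load, so epsilon_lateral = -nu·epsilon_axial (SI units).
  A: epsilon_lateral = -(0.337 × 0.00132) = -0.0004448
  B: epsilon_lateral = -(0.302 × 0.000123) = -3.715 × 10⁻⁵
|epsilon_lateral|: A = 0.0004448, B = 3.715 × 10⁻⁵, so A is larger in magnitude.
Final answer: A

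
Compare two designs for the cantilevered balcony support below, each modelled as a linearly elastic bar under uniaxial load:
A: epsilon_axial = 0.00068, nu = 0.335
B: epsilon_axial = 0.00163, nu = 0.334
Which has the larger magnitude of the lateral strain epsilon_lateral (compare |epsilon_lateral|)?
Model: a linearly elastic bar under uniaxial load, so epsilon_lateral = -nu·epsilon_axial (SI units).
  A: epsilon_lateral = -(0.335 × 0.00068) = -0.0002278
  B: epsilon_lateral = -(0.334 × 0.00163) = -0.0005444
|epsilon_lateral|: A = 0.0002278, B = 0.0005444, so B is larger in magnitude.
Final answer: B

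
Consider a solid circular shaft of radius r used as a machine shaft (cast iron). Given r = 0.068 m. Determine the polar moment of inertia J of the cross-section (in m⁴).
Model: a solid circular shaft of radius r, so J = (π·r^4) / 2.
Substitute:
  J = (π × 0.068^4) / 2
  J = 3.359 × 10⁻⁵ m⁴
Final answer: J = 3.359 × 10⁻⁵ m⁴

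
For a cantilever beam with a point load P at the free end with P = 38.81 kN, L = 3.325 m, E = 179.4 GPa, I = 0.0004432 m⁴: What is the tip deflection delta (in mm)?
Model: a cantilever beam with a point load P at the free end, so delta = (P·L^3) / (3·E·I).
Convert to SI units:
  P = 38.81 kN = 38810 N
  E = 179.4 GPa = 1.794 × 10¹¹ Pa
Substitute:
  delta = (38810 × 3.325^3) / (3 × (1.794 × 10¹¹) × 0.0004432)
  delta = 0.005981 m
Convert: delta = 0.005981 m = 5.981 mm
Final answer: delta = 5.981 mm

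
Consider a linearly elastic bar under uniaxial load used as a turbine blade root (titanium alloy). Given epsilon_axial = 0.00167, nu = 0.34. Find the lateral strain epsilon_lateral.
Model: a linearly elastic bar under uniaxial load, so epsilon_lateral = -nu·epsilon_axial.
Substitute:
  epsilon_lateral = -(0.34 × 0.00167)
  epsilon_lateral = -0.0005678
Final answer: epsilon_lateral = -0.0005678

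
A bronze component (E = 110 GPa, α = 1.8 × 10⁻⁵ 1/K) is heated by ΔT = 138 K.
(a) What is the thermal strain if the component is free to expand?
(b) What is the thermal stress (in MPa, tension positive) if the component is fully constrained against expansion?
(a) Free thermal strain ε_th = α·ΔT = (1.8 × 10⁻⁵) × 138 = 0.002484
(b) Fully constrained, the expansion is suppressed, so σ = -E·α·ΔT. Convert E = 110 GPa = 1.1 × 10¹¹ Pa.
  σ = -(1.1 × 10¹¹) × (1.8 × 10⁻⁵) × 138 = -2.732 × 10⁸ Pa = -273.2 MPa (compressive)
Final answer: (a) ε_th = 0.002484, (b) σ = -273.2 MPa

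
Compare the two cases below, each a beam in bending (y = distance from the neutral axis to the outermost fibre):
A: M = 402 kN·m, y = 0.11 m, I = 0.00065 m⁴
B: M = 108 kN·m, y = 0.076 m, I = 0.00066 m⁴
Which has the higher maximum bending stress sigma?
Model: a beam in bending (y = distance from the neutral axis to the outermost fibre), so sigma = (M·y) / I (SI units).
  A: sigma = (402000 × 0.11) / 0.00065 = 6.803 × 10⁷ Pa = 68.03 MPa
  B: sigma = (108000 × 0.076) / 0.00066 = 1.244 × 10⁷ Pa = 12.44 MPa
68.03 MPa > 12.44 MPa, so A is larger.
Final answer: A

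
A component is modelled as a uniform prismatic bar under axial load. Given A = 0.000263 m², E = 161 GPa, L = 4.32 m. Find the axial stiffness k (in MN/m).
Model: a uniform prismatic bar under axial load, so k = (A·E) / L.
Convert to SI units:
  E = 161 GPa = 1.61 × 10¹¹ Pa
Substitute:
  k = (0.000263 × (1.61 × 10¹¹)) / 4.32
  k = 9.802 × 10⁶ N/m
Convert: k = 9.802 × 10⁶ N/m = 9.802 MN/m
Final answer: k = 9.802 MN/m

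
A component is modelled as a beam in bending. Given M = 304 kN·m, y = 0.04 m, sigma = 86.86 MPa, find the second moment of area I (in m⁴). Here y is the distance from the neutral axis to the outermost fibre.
Model: a beam in bending, so sigma = (M·y) / I.
Solve for I: I = (M·y) / sigma.
Convert to SI units:
  M = 304 kN·m = 304000 N·m
  sigma = 86.86 MPa = 8.686 × 10⁷ Pa
Substitute:
  I = (304000 × 0.04) / (8.686 × 10⁷)
  I = 0.00014 m⁴
Final answer: I = 0.00014 m⁴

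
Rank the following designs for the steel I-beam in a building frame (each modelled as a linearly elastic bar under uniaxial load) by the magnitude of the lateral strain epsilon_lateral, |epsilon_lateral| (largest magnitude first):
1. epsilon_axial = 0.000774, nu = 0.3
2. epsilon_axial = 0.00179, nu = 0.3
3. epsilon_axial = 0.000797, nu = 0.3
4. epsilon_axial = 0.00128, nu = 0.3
Model: a linearly elastic bar under uniaxial load, so epsilon_lateral = -nu·epsilon_axial (SI units).
  Case 1: epsilon_lateral = -(0.3 × 0.000774) = -0.0002322
  Case 2: epsilon_lateral = -(0.3 × 0.00179) = -0.000537
  Case 3: epsilon_lateral = -(0.3 × 0.000797) = -0.0002391
  Case 4: epsilon_lateral = -(0.3 × 0.00128) = -0.000384
Ordering by |epsilon_lateral|: 0.000537 (case 2) > 0.000384 (case 4) > 0.0002391 (case 3) > 0.0002322 (case 1)
Final answer: 2, 4, 3, 1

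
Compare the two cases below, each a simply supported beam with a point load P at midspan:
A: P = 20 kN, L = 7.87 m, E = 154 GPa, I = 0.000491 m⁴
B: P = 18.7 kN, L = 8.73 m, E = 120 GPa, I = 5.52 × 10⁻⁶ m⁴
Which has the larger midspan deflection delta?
Model: a simply supported beam with a point load P at midspan, so delta = (P·L^3) / (48·E·I) (SI units).
  A: delta = (20000 × 7.87^3) / (48 × (1.54 × 10¹¹) × 0.000491) = 0.002686 m = 2.686 mm
  B: delta = (18700 × 8.73^3) / (48 × (1.2 × 10¹¹) × (5.52 × 10⁻⁶)) = 0.3913 m = 391.3 mm
391.3 mm > 2.686 mm, so B is larger.
Final answer: B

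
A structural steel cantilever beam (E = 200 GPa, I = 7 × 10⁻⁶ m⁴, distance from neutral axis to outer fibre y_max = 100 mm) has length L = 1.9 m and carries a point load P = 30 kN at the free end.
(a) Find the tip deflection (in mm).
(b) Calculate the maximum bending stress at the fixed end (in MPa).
(a) Tip deflection of a cantilever with an end point load: δ = P·L^3 / (3·E·I). Convert P = 30 kN = 30000 N, E = 200 GPa = 2 × 10¹¹ Pa.
  δ = (30000 × 1.9^3) / (3 × (2 × 10¹¹) × (7 × 10⁻⁶)) = 0.04899 m = 48.99 mm
(b) Maximum bending moment at the fixed end: M = P·L = 30000 × 1.9 = 57000 N·m. Convert y_max = 100 mm = 0.1 m.
  σ = M·y_max / I = (57000 × 0.1) / (7 × 10⁻⁶) = 8.143 × 10⁸ Pa = 814.3 MPa
Final answer: (a) δ = 48.99 mm, (b) σ = 814.3 MPa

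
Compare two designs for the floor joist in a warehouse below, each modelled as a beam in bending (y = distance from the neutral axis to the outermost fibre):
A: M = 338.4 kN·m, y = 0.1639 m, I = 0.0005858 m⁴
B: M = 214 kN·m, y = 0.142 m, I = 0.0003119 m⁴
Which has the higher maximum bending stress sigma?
Model: a beam in bending (y = distance from the neutral axis to the outermost fibre), so sigma = (M·y) / I (SI units).
  A: sigma = (338400 × 0.1639) / 0.0005858 = 9.468 × 10⁷ Pa = 94.68 MPa
  B: sigma = (214000 × 0.142) / 0.0003119 = 9.743 × 10⁷ Pa = 97.43 MPa
97.43 MPa > 94.68 MPa, so B is larger.
Final answer: B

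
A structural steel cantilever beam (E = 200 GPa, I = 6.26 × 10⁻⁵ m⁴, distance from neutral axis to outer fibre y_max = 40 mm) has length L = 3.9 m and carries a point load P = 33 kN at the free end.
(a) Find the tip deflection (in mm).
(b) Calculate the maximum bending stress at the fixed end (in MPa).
(a) Tip deflection of a cantilever with an end point load: δ = P·L^3 / (3·E·I). Convert P = 33 kN = 33000 N, E = 200 GPa = 2 × 10¹¹ Pa.
  δ = (33000 × 3.9^3) / (3 × (2 × 10¹¹) × (6.26 × 10⁻⁵)) = 0.05212 m = 52.12 mm
(b) Maximum bending moment at the fixed end: M = P·L = 33000 × 3.9 = 128700 N·m. Convert y_max = 40 mm = 0.04 m.
  σ = M·y_max / I = (128700 × 0.04) / (6.26 × 10⁻⁵) = 8.224 × 10⁷ Pa = 82.24 MPa
Final answer: (a) δ = 52.12 mm, (b) σ = 82.24 MPa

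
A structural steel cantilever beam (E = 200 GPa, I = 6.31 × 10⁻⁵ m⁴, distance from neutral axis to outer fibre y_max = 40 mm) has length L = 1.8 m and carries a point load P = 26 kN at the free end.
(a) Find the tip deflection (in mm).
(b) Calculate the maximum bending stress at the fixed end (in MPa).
(a) Tip deflection of a cantilever with an end point load: δ = P·L^3 / (3·E·I). Convert P = 26 kN = 26000 N, E = 200 GPa = 2 × 10¹¹ Pa.
  δ = (26000 × 1.8^3) / (3 × (2 × 10¹¹) × (6.31 × 10⁻⁵)) = 0.004005 m = 4.005 mm
(b) Maximum bending moment at the fixed end: M = P·L = 26000 × 1.8 = 46800 N·m. Convert y_max = 40 mm = 0.04 m.
  σ = M·y_max / I = (46800 × 0.04) / (6.31 × 10⁻⁵) = 2.967 × 10⁷ Pa = 29.67 MPa
Final answer: (a) δ = 4.005 mm, (b) σ = 29.67 MPa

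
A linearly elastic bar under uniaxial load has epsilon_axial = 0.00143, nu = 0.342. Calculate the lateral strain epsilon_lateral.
Model: a linearly elastic bar under uniaxial load, so epsilon_lateral = -nu·epsilon_axial.
Substitute:
  epsilon_lateral = -(0.342 × 0.00143)
  epsilon_lateral = -0.0004891
Final answer: epsilon_lateral = -0.0004891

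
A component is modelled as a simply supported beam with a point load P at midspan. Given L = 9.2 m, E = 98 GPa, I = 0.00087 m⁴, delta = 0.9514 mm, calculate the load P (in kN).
Model: a simply supported beam with a point load P at midspan, so delta = (P·L^3) / (48·E·I).
Solve for P: P = (48·delta·E·I) / L^3.
Convert to SI units:
  E = 98 GPa = 9.8 × 10¹⁰ Pa
  delta = 0.9514 mm = 0.0009514 m
Substitute:
  P = (48 × 0.0009514 × (9.8 × 10¹⁰) × 0.00087) / 9.2^3
  P = 5000 N
Convert: P = 5000 N = 5 kN
Final answer: P = 5 kN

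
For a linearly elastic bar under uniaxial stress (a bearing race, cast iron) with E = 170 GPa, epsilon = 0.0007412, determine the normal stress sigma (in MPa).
Model: a linearly elastic bar under uniaxial stress, so epsilon = sigma / E.
Solve for sigma: sigma = epsilon·E.
Convert to SI units:
  E = 170 GPa = 1.7 × 10¹¹ Pa
Substitute:
  sigma = 0.0007412 × (1.7 × 10¹¹)
  sigma = 1.26 × 10⁸ Pa
Convert: sigma = 1.26 × 10⁸ Pa = 126 MPa
Final answer: sigma = 126 MPa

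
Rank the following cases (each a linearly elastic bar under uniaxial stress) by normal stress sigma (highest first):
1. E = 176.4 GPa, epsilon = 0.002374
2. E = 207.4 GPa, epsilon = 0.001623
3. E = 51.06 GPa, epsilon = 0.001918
Model: a linearly elastic bar under uniaxial stress, so sigma = E·epsilon (SI units).
  Case 1: sigma = (1.764 × 10¹¹) × 0.002374 = 4.188 × 10⁸ Pa = 418.8 MPa
  Case 2: sigma = (2.074 × 10¹¹) × 0.001623 = 3.366 × 10⁸ Pa = 336.6 MPa
  Case 3: sigma = (5.106 × 10¹⁰) × 0.001918 = 9.793 × 10⁷ Pa = 97.93 MPa
Ordering: 418.8 MPa (case 1) > 336.6 MPa (case 2) > 97.93 MPa (case 3)
Final answer: 1, 2, 3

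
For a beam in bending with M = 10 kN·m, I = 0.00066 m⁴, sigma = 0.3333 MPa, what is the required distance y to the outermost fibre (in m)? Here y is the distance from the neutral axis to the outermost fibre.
Model: a beam in bending, so sigma = (M·y) / I.
Solve for y: y = (sigma·I) / M.
Convert to SI units:
  M = 10 kN·m = 10000 N·m
  sigma = 0.3333 MPa = 333300 Pa
Substitute:
  y = (333300 × 0.00066) / 10000
  y = 0.022 m
Final answer: y = 0.022 m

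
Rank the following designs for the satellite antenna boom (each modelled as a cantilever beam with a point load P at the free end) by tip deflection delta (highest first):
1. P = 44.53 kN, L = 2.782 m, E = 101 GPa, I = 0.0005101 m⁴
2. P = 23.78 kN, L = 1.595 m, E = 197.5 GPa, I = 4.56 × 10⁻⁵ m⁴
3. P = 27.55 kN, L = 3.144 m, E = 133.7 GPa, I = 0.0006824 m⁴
Model: a cantilever beam with a point load P at the free end, so delta = (P·L^3) / (3·E·I) (SI units).
  Case 1: delta = (44530 × 2.782^3) / (3 × (1.01 × 10¹¹) × 0.0005101) = 0.006203 m = 6.203 mm
  Case 2: delta = (23780 × 1.595^3) / (3 × (1.975 × 10¹¹) × (4.56 × 10⁻⁵)) = 0.003571 m = 3.571 mm
  Case 3: delta = (27550 × 3.144^3) / (3 × (1.337 × 10¹¹) × 0.0006824) = 0.003128 m = 3.128 mm
Ordering: 6.203 mm (case 1) > 3.571 mm (case 2) > 3.128 mm (case 3)
Final answer: 1, 2, 3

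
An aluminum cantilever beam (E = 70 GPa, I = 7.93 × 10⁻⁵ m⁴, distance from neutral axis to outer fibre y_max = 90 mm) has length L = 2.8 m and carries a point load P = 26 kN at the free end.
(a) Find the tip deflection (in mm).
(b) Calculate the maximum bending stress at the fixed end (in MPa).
(a) Tip deflection of a cantilever with an end point load: δ = P·L^3 / (3·E·I). Convert P = 26 kN = 26000 N, E = 70 GPa = 7 × 10¹⁰ Pa.
  δ = (26000 × 2.8^3) / (3 × (7 × 10¹⁰) × (7.93 × 10⁻⁵)) = 0.03427 m = 34.27 mm
(b) Maximum bending moment at the fixed end: M = P·L = 26000 × 2.8 = 72800 N·m. Convert y_max = 90 mm = 0.09 m.
  σ = M·y_max / I = (72800 × 0.09) / (7.93 × 10⁻⁵) = 8.262 × 10⁷ Pa = 82.62 MPa
Final answer: (a) δ = 34.27 mm, (b) σ = 82.62 MPa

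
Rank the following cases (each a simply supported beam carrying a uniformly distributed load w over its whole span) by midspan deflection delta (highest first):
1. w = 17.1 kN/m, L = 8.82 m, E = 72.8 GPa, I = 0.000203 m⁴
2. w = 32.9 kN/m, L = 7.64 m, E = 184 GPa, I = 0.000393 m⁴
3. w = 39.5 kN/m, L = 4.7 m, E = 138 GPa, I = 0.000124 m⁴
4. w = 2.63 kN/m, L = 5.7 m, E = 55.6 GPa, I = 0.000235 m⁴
Model: a simply supported beam carrying a uniformly distributed load w over its whole span, so delta = (5·w·L^4) / (384·E·I) (SI units).
  Case 1: delta = (5 × 17100 × 8.82^4) / (384 × (7.28 × 10¹⁰) × 0.000203) = 0.09118 m = 91.18 mm
  Case 2: delta = (5 × 32900 × 7.64^4) / (384 × (1.84 × 10¹¹) × 0.000393) = 0.02018 m = 20.18 mm
  Case 3: delta = (5 × 39500 × 4.7^4) / (384 × (1.38 × 10¹¹) × 0.000124) = 0.01467 m = 14.67 mm
  Case 4: delta = (5 × 2630 × 5.7^4) / (384 × (5.56 × 10¹⁰) × 0.000235) = 0.002767 m = 2.767 mm
Ordering: 91.18 mm (case 1) > 20.18 mm (case 2) > 14.67 mm (case 3) > 2.767 mm (case 4)
Final answer: 1, 2, 3, 4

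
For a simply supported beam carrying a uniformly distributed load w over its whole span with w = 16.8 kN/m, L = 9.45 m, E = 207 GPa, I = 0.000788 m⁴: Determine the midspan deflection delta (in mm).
Model: a simply supported beam carrying a uniformly distributed load w over its whole span, so delta = (5·w·L^4) / (384·E·I).
Convert to SI units:
  w = 16.8 kN/m = 16800 N/m
  E = 207 GPa = 2.07 × 10¹¹ Pa
Substitute:
  delta = (5 × 16800 × 9.45^4) / (384 × (2.07 × 10¹¹) × 0.000788)
  delta = 0.01069 m
Convert: delta = 0.01069 m = 10.69 mm
Final answer: delta = 10.69 mm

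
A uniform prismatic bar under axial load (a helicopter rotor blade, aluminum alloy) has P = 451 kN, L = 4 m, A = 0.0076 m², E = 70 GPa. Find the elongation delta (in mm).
Model: a uniform prismatic bar under axial load, so delta = (P·L) / (A·E).
Convert to SI units:
  P = 451 kN = 451000 N
  E = 70 GPa = 7 × 10¹⁰ Pa
Substitute:
  delta = (451000 × 4) / (0.0076 × (7 × 10¹⁰))
  delta = 0.003391 m
Convert: delta = 0.003391 m = 3.391 mm
Final answer: delta = 3.391 mm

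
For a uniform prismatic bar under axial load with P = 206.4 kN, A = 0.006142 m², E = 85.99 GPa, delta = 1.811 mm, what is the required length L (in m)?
Model: a uniform prismatic bar under axial load, so delta = (P·L) / (A·E).
Solve for L: L = (delta·A·E) / P.
Convert to SI units:
  P = 206.4 kN = 206400 N
  E = 85.99 GPa = 8.599 × 10¹⁰ Pa
  delta = 1.811 mm = 0.001811 m
Substitute:
  L = (0.001811 × 0.006142 × (8.599 × 10¹⁰)) / 206400
  L = 4.634 m
Final answer: L = 4.634 m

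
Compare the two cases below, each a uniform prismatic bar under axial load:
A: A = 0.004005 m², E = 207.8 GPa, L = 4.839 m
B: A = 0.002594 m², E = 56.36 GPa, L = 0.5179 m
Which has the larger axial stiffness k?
Model: a uniform prismatic bar under axial load, so k = (A·E) / L (SI units).
  A: k = (0.004005 × (2.078 × 10¹¹)) / 4.839 = 1.72 × 10⁸ N/m = 172 MN/m
  B: k = (0.002594 × (5.636 × 10¹⁰)) / 0.5179 = 2.823 × 10⁸ N/m = 282.3 MN/m
282.3 MN/m > 172 MN/m, so B is larger.
Final answer: B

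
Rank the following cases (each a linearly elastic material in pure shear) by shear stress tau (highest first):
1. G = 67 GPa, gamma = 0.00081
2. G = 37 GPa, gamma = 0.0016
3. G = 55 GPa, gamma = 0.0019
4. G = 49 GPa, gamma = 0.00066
Model: a linearly elastic material in pure shear, so tau = G·gamma (SI units).
  Case 1: tau = (6.7 × 10¹⁰) × 0.00081 = 5.427 × 10⁷ Pa = 54.27 MPa
  Case 2: tau = (3.7 × 10¹⁰) × 0.0016 = 5.92 × 10⁷ Pa = 59.2 MPa
  Case 3: tau = (5.5 × 10¹⁰) × 0.0019 = 1.045 × 10⁸ Pa = 104.5 MPa
  Case 4: tau = (4.9 × 10¹⁰) × 0.00066 = 3.234 × 10⁷ Pa = 32.34 MPa
Ordering: 104.5 MPa (case 3) > 59.2 MPa (case 2) > 54.27 MPa (case 1) > 32.34 MPa (case 4)
Final answer: 3, 2, 1, 4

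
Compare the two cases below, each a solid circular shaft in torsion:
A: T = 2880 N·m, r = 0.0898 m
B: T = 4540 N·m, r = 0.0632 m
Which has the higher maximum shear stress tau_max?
Model: a solid circular shaft in torsion, so tau_max = (2·T) / (π·r^3) (SI units).
  A: tau_max = (2 × 2880) / (π × 0.0898^3) = 2.532 × 10⁶ Pa = 2.532 MPa
  B: tau_max = (2 × 4540) / (π × 0.0632^3) = 1.145 × 10⁷ Pa = 11.45 MPa
11.45 MPa > 2.532 MPa, so B is larger.
Final answer: B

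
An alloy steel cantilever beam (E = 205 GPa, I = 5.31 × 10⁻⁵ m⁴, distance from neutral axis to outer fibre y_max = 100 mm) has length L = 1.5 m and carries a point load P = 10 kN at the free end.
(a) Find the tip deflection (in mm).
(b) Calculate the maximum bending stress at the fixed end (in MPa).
(a) Tip deflection of a cantilever with an end point load: δ = P·L^3 / (3·E·I). Convert P = 10 kN = 10000 N, E = 205 GPa = 2.05 × 10¹¹ Pa.
  δ = (10000 × 1.5^3) / (3 × (2.05 × 10¹¹) × (5.31 × 10⁻⁵)) = 0.001033 m = 1.033 mm
(b) Maximum bending moment at the fixed end: M = P·L = 10000 × 1.5 = 15000 N·m. Convert y_max = 100 mm = 0.1 m.
  σ = M·y_max / I = (15000 × 0.1) / (5.31 × 10⁻⁵) = 2.825 × 10⁷ Pa = 28.25 MPa
Final answer: (a) δ = 1.033 mm, (b) σ = 28.25 MPa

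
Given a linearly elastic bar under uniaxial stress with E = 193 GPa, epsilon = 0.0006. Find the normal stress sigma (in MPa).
Model: a linearly elastic bar under uniaxial stress, so sigma = E·epsilon.
Convert to SI units:
  E = 193 GPa = 1.93 × 10¹¹ Pa
Substitute:
  sigma = (1.93 × 10¹¹) × 0.0006
  sigma = 1.158 × 10⁸ Pa
Convert: sigma = 1.158 × 10⁸ Pa = 115.8 MPa
Final answer: sigma = 115.8 MPa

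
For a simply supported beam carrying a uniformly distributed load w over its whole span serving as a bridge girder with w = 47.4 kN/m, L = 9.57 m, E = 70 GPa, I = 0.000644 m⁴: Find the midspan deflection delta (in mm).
Model: a simply supported beam carrying a uniformly distributed load w over its whole span, so delta = (5·w·L^4) / (384·E·I).
Convert to SI units:
  w = 47.4 kN/m = 47400 N/m
  E = 70 GPa = 7 × 10¹⁰ Pa
Substitute:
  delta = (5 × 47400 × 9.57^4) / (384 × (7 × 10¹⁰) × 0.000644)
  delta = 0.1148 m
Convert: delta = 0.1148 m = 114.8 mm
Final answer: delta = 114.8 mm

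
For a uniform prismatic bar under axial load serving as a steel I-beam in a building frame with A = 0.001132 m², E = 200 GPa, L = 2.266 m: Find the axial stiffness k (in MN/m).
Model: a uniform prismatic bar under axial load, so k = (A·E) / L.
Convert to SI units:
  E = 200 GPa = 2 × 10¹¹ Pa
Substitute:
  k = (0.001132 × (2 × 10¹¹)) / 2.266
  k = 9.991 × 10⁷ N/m
Convert: k = 9.991 × 10⁷ N/m = 99.91 MN/m
Final answer: k = 99.91 MN/m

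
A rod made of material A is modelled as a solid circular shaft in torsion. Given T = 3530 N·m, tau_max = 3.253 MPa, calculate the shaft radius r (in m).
Model: a solid circular shaft in torsion, so tau_max = (2·T) / (π·r^3).
Solve for r: r = ((2·T) / (π·tau_max))^(1/3).
Convert to SI units:
  tau_max = 3.253 MPa = 3.253 × 10⁶ Pa
Substitute:
  r = ((2 × 3530) / (π × (3.253 × 10⁶)))^(1/3)
  r = 0.0884 m
Final answer: r = 0.0884 m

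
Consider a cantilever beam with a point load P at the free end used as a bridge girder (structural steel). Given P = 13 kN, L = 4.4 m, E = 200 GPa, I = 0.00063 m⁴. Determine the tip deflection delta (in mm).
Model: a cantilever beam with a point load P at the free end, so delta = (P·L^3) / (3·E·I).
Convert to SI units:
  P = 13 kN = 13000 N
  E = 200 GPa = 2 × 10¹¹ Pa
Substitute:
  delta = (13000 × 4.4^3) / (3 × (2 × 10¹¹) × 0.00063)
  delta = 0.00293 m
Convert: delta = 0.00293 m = 2.93 mm
Final answer: delta = 2.93 mm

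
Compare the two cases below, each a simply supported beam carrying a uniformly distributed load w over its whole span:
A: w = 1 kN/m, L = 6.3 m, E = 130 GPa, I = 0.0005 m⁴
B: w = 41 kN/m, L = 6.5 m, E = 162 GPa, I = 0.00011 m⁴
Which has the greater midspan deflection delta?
Model: a simply supported beam carrying a uniformly distributed load w over its whole span, so delta = (5·w·L^4) / (384·E·I) (SI units).
  A: delta = (5 × 1000 × 6.3^4) / (384 × (1.3 × 10¹¹) × 0.0005) = 0.0003156 m = 0.3156 mm
  B: delta = (5 × 41000 × 6.5^4) / (384 × (1.62 × 10¹¹) × 0.00011) = 0.05348 m = 53.48 mm
53.48 mm > 0.3156 mm, so B is larger.
Final answer: B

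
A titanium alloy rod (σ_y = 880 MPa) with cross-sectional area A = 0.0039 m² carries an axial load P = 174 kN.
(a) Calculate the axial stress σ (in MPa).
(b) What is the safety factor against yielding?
(a) Axial stress σ = P/A. Convert P = 174 kN = 174000 N.
  σ = 174000 / 0.0039 = 4.462 × 10⁷ Pa = 44.62 MPa
(b) Safety factor SF = σ_y/σ = 880 / 44.62 = 19.72
Final answer: (a) σ = 44.62 MPa, (b) SF = 19.72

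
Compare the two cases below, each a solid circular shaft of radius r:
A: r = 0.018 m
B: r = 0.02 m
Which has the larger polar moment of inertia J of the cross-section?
Model: a solid circular shaft of radius r, so J = (π·r^4) / 2 (SI units).
  A: J = (π × 0.018^4) / 2 = 1.649 × 10⁻⁷ m⁴
  B: J = (π × 0.02^4) / 2 = 2.513 × 10⁻⁷ m⁴
2.513 × 10⁻⁷ m⁴ > 1.649 × 10⁻⁷ m⁴, so B is larger.
Final answer: B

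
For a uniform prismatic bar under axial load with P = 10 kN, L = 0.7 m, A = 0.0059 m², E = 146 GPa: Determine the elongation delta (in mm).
Model: a uniform prismatic bar under axial load, so delta = (P·L) / (A·E).
Convert to SI units:
  P = 10 kN = 10000 N
  E = 146 GPa = 1.46 × 10¹¹ Pa
Substitute:
  delta = (10000 × 0.7) / (0.0059 × (1.46 × 10¹¹))
  delta = 8.126 × 10⁻⁶ m
Convert: delta = 8.126 × 10⁻⁶ m = 0.008126 mm
Final answer: delta = 0.008126 mm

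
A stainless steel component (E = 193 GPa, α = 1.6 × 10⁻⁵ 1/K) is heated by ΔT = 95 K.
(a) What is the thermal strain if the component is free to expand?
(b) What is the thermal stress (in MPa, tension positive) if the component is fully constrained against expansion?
(a) Free thermal strain ε_th = α·ΔT = (1.6 × 10⁻⁵) × 95 = 0.00152
(b) Fully constrained, the expansion is suppressed, so σ = -E·α·ΔT. Convert E = 193 GPa = 1.93 × 10¹¹ Pa.
  σ = -(1.93 × 10¹¹) × (1.6 × 10⁻⁵) × 95 = -2.934 × 10⁸ Pa = -293.4 MPa (compressive)
Final answer: (a) ε_th = 0.00152, (b) σ = -293.4 MPa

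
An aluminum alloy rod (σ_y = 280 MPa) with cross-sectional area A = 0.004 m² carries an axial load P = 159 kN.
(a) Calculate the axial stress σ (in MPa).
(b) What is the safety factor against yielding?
(a) Axial stress σ = P/A. Convert P = 159 kN = 159000 N.
  σ = 159000 / 0.004 = 3.975 × 10⁷ Pa = 39.75 MPa
(b) Safety factor SF = σ_y/σ = 280 / 39.75 = 7.044
Final answer: (a) σ = 39.75 MPa, (b) SF = 7.044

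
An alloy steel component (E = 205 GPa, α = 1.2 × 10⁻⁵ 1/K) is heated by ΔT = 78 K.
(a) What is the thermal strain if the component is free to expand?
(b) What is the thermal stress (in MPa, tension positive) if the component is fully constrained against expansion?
(a) Free thermal strain ε_th = α·ΔT = (1.2 × 10⁻⁵) × 78 = 0.000936
(b) Fully constrained, the expansion is suppressed, so σ = -E·α·ΔT. Convert E = 205 GPa = 2.05 × 10¹¹ Pa.
  σ = -(2.05 × 10¹¹) × (1.2 × 10⁻⁵) × 78 = -1.919 × 10⁸ Pa = -191.9 MPa (compressive)
Final answer: (a) ε_th = 0.000936, (b) σ = -191.9 MPa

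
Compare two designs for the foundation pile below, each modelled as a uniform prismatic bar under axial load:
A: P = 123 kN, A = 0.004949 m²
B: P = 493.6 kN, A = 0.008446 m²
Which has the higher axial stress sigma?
Model: a uniform prismatic bar under axial load, so sigma = P / A (SI units).
  A: sigma = 123000 / 0.004949 = 2.485 × 10⁷ Pa = 24.85 MPa
  B: sigma = 493600 / 0.008446 = 5.844 × 10⁷ Pa = 58.44 MPa
58.44 MPa > 24.85 MPa, so B is larger.
Final answer: B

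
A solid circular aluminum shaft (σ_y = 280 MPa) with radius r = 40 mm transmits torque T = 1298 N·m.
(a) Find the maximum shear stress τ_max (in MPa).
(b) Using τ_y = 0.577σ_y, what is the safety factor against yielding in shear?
(a) For a solid circular shaft, τ_max = T·r/J with J = π·r^4/2, i.e. τ_max = 2·T / (π·r^3). Convert r = 40 mm = 0.04 m.
  τ_max = (2 × 1298) / (π × 0.04^3) = 1.291 × 10⁷ Pa = 12.91 MPa
(b) τ_y = 0.577 × 280 = 161.56 MPa
  SF = τ_y/τ_max = 161.56 / 12.91 = 12.51
Final answer: (a) τ_max = 12.91 MPa, (b) SF = 12.51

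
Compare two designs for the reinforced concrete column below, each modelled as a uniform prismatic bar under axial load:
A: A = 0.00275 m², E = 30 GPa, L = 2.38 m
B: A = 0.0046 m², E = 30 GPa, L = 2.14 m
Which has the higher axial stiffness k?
Model: a uniform prismatic bar under axial load, so k = (A·E) / L (SI units).
  A: k = (0.00275 × (3 × 10¹⁰)) / 2.38 = 3.466 × 10⁷ N/m = 34.66 MN/m
  B: k = (0.0046 × (3 × 10¹⁰)) / 2.14 = 6.449 × 10⁷ N/m = 64.49 MN/m
64.49 MN/m > 34.66 MN/m, so B is larger.
Final answer: B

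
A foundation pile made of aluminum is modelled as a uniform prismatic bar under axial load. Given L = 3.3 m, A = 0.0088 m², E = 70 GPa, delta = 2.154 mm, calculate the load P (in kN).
Model: a uniform prismatic bar under axial load, so delta = (P·L) / (A·E).
Solve for P: P = (delta·A·E) / L.
Convert to SI units:
  E = 70 GPa = 7 × 10¹⁰ Pa
  delta = 2.154 mm = 0.002154 m
Substitute:
  P = (0.002154 × 0.0088 × (7 × 10¹⁰)) / 3.3
  P = 402100 N
Convert: P = 402100 N = 402.1 kN
Final answer: P = 402.1 kN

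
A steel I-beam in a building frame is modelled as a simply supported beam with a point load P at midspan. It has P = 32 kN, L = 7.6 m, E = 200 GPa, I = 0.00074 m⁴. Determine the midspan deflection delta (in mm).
Model: a simply supported beam with a point load P at midspan, so delta = (P·L^3) / (48·E·I).
Convert to SI units:
  P = 32 kN = 32000 N
  E = 200 GPa = 2 × 10¹¹ Pa
Substitute:
  delta = (32000 × 7.6^3) / (48 × (2 × 10¹¹) × 0.00074)
  delta = 0.001977 m
Convert: delta = 0.001977 m = 1.977 mm
Final answer: delta = 1.977 mm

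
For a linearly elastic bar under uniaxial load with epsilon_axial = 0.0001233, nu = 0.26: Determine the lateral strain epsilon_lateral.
Model: a linearly elastic bar under uniaxial load, so epsilon_lateral = -nu·epsilon_axial.
Substitute:
  epsilon_lateral = -(0.26 × 0.0001233)
  epsilon_lateral = -3.206 × 10⁻⁵
Final answer: epsilon_lateral = -3.206 × 10⁻⁵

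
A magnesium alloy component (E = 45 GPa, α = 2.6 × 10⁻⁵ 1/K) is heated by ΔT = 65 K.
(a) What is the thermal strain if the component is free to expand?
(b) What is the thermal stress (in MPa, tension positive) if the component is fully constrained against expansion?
(a) Free thermal strain ε_th = α·ΔT = (2.6 × 10⁻⁵) × 65 = 0.00169
(b) Fully constrained, the expansion is suppressed, so σ = -E·α·ΔT. Convert E = 45 GPa = 4.5 × 10¹⁰ Pa.
  σ = -(4.5 × 10¹⁰) × (2.6 × 10⁻⁵) × 65 = -7.605 × 10⁷ Pa = -76.05 MPa (compressive)
Final answer: (a) ε_th = 0.00169, (b) σ = -76.05 MPa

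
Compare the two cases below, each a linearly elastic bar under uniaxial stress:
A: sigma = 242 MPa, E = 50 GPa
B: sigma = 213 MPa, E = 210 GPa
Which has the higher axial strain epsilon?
Model: a linearly elastic bar under uniaxial stress, so epsilon = sigma / E (SI units).
  A: epsilon = (2.42 × 10⁸) / (5 × 10¹⁰) = 0.00484
  B: epsilon = (2.13 × 10⁸) / (2.1 × 10¹¹) = 0.001014
0.00484 > 0.001014, so A is larger.
Final answer: A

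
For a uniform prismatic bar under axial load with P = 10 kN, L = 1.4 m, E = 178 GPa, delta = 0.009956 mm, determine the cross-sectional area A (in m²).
Model: a uniform prismatic bar under axial load, so delta = (P·L) / (A·E).
Solve for A: A = (P·L) / (delta·E).
Convert to SI units:
  P = 10 kN = 10000 N
  E = 178 GPa = 1.78 × 10¹¹ Pa
  delta = 0.009956 mm = 9.956 × 10⁻⁶ m
Substitute:
  A = (10000 × 1.4) / ((9.956 × 10⁻⁶) × (1.78 × 10¹¹))
  A = 0.0079 m²
Final answer: A = 0.0079 m²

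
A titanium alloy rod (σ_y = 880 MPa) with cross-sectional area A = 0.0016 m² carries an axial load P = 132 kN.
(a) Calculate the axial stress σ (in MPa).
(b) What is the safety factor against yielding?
(a) Axial stress σ = P/A. Convert P = 132 kN = 132000 N.
  σ = 132000 / 0.0016 = 8.25 × 10⁷ Pa = 82.5 MPa
(b) Safety factor SF = σ_y/σ = 880 / 82.5 = 10.67
Final answer: (a) σ = 82.5 MPa, (b) SF = 10.67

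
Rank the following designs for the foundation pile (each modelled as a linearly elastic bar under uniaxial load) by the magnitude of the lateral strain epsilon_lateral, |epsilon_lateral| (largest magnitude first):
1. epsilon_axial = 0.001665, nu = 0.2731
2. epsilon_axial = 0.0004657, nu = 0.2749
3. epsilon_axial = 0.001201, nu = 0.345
Model: a linearly elastic bar under uniaxial load, so epsilon_lateral = -nu·epsilon_axial (SI units).
  Case 1: epsilon_lateral = -(0.2731 × 0.001665) = -0.0004547
  Case 2: epsilon_lateral = -(0.2749 × 0.0004657) = -0.000128
  Case 3: epsilon_lateral = -(0.345 × 0.001201) = -0.0004143
Ordering by |epsilon_lateral|: 0.0004547 (case 1) > 0.0004143 (case 3) > 0.000128 (case 2)
Final answer: 1, 3, 2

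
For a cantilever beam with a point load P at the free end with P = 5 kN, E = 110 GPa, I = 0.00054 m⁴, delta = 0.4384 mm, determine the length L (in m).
Model: a cantilever beam with a point load P at the free end, so delta = (P·L^3) / (3·E·I).
Solve for L: L = ((3·delta·E·I) / P)^(1/3).
Convert to SI units:
  P = 5 kN = 5000 N
  E = 110 GPa = 1.1 × 10¹¹ Pa
  delta = 0.4384 mm = 0.0004384 m
Substitute:
  L = ((3 × 0.0004384 × (1.1 × 10¹¹) × 0.00054) / 5000)^(1/3)
  L = 2.5 m
Final answer: L = 2.5 m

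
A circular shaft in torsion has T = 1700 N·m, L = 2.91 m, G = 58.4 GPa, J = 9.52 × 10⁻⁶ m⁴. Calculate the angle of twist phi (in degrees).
Model: a circular shaft in torsion, so phi = (T·L) / (G·J).
Convert to SI units:
  G = 58.4 GPa = 5.84 × 10¹⁰ Pa
Substitute:
  phi = (1700 × 2.91) / ((5.84 × 10¹⁰) × (9.52 × 10⁻⁶))
  phi = 0.008898 rad
Convert to degrees: phi = 0.008898 × 180/π = 0.5098°
Final answer: phi = 0.5098°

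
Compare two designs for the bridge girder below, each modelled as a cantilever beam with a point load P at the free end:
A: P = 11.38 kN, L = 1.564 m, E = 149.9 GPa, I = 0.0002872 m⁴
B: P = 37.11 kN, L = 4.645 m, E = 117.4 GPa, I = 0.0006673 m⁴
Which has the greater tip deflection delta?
Model: a cantilever beam with a point load P at the free end, so delta = (P·L^3) / (3·E·I) (SI units).
  A: delta = (11380 × 1.564^3) / (3 × (1.499 × 10¹¹) × 0.0002872) = 0.0003371 m = 0.3371 mm
  B: delta = (37110 × 4.645^3) / (3 × (1.174 × 10¹¹) × 0.0006673) = 0.01582 m = 15.82 mm
15.82 mm > 0.3371 mm, so B is larger.
Final answer: B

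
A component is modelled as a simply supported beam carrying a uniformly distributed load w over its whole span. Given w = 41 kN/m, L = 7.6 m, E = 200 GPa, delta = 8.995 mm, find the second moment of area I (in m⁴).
Model: a simply supported beam carrying a uniformly distributed load w over its whole span, so delta = (5·w·L^4) / (384·E·I).
Solve for I: I = (5·w·L^4) / (384·delta·E).
Convert to SI units:
  w = 41 kN/m = 41000 N/m
  E = 200 GPa = 2 × 10¹¹ Pa
  delta = 8.995 mm = 0.008995 m
Substitute:
  I = (5 × 41000 × 7.6^4) / (384 × 0.008995 × (2 × 10¹¹))
  I = 0.00099 m⁴
Final answer: I = 0.00099 m⁴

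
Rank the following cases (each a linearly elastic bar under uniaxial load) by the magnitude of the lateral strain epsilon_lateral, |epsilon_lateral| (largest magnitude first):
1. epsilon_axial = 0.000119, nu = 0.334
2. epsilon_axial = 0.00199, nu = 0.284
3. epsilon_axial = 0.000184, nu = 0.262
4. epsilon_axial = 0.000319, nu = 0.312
Model: a linearly elastic bar under uniaxial load, so epsilon_lateral = -nu·epsilon_axial (SI units).
  Case 1: epsilon_lateral = -(0.334 × 0.000119) = -3.975 × 10⁻⁵
  Case 2: epsilon_lateral = -(0.284 × 0.00199) = -0.0005652
  Case 3: epsilon_lateral = -(0.262 × 0.000184) = -4.821 × 10⁻⁵
  Case 4: epsilon_lateral = -(0.312 × 0.000319) = -9.953 × 10⁻⁵
Ordering by |epsilon_lateral|: 0.0005652 (case 2) > 9.953 × 10⁻⁵ (case 4) > 4.821 × 10⁻⁵ (case 3) > 3.975 × 10⁻⁵ (case 1)
Final answer: 2, 4, 3, 1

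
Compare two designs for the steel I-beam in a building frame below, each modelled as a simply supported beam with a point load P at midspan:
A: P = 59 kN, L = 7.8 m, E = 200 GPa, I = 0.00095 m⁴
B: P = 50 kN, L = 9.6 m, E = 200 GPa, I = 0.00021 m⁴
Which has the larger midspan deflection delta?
Model: a simply supported beam with a point load P at midspan, so delta = (P·L^3) / (48·E·I) (SI units).
  A: delta = (59000 × 7.8^3) / (48 × (2 × 10¹¹) × 0.00095) = 0.00307 m = 3.07 mm
  B: delta = (50000 × 9.6^3) / (48 × (2 × 10¹¹) × 0.00021) = 0.02194 m = 21.94 mm
21.94 mm > 3.07 mm, so B is larger.
Final answer: B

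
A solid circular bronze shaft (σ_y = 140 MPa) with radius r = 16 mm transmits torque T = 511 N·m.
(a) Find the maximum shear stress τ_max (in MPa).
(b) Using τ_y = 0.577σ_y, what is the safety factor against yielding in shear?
(a) For a solid circular shaft, τ_max = T·r/J with J = π·r^4/2, i.e. τ_max = 2·T / (π·r^3). Convert r = 16 mm = 0.016 m.
  τ_max = (2 × 511) / (π × 0.016^3) = 7.942 × 10⁷ Pa = 79.42 MPa
(b) τ_y = 0.577 × 140 = 80.78 MPa
  SF = τ_y/τ_max = 80.78 / 79.42 = 1.017
Final answer: (a) τ_max = 79.42 MPa, (b) SF = 1.017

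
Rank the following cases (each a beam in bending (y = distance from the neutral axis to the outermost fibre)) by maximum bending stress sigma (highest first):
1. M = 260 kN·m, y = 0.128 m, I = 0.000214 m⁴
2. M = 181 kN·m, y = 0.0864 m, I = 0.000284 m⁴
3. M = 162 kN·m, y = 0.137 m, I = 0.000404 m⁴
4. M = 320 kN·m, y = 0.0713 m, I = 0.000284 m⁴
Model: a beam in bending (y = distance from the neutral axis to the outermost fibre), so sigma = (M·y) / I (SI units).
  Case 1: sigma = (260000 × 0.128) / 0.000214 = 1.555 × 10⁸ Pa = 155.5 MPa
  Case 2: sigma = (181000 × 0.0864) / 0.000284 = 5.506 × 10⁷ Pa = 55.06 MPa
  Case 3: sigma = (162000 × 0.137) / 0.000404 = 5.494 × 10⁷ Pa = 54.94 MPa
  Case 4: sigma = (320000 × 0.0713) / 0.000284 = 8.034 × 10⁷ Pa = 80.34 MPa
Ordering: 155.5 MPa (case 1) > 80.34 MPa (case 4) > 55.06 MPa (case 2) > 54.94 MPa (case 3)
Final answer: 1, 4, 2, 3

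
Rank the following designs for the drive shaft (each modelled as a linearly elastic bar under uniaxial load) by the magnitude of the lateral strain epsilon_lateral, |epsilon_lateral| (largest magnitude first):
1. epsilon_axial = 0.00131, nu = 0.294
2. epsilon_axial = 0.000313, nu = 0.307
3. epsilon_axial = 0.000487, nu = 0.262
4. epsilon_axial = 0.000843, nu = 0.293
Model: a linearly elastic bar under uniaxial load, so epsilon_lateral = -nu·epsilon_axial (SI units).
  Case 1: epsilon_lateral = -(0.294 × 0.00131) = -0.0003851
  Case 2: epsilon_lateral = -(0.307 × 0.000313) = -9.609 × 10⁻⁵
  Case 3: epsilon_lateral = -(0.262 × 0.000487) = -0.0001276
  Case 4: epsilon_lateral = -(0.293 × 0.000843) = -0.000247
Ordering by |epsilon_lateral|: 0.0003851 (case 1) > 0.000247 (case 4) > 0.0001276 (case 3) > 9.609 × 10⁻⁵ (case 2)
Final answer: 1, 4, 3, 2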